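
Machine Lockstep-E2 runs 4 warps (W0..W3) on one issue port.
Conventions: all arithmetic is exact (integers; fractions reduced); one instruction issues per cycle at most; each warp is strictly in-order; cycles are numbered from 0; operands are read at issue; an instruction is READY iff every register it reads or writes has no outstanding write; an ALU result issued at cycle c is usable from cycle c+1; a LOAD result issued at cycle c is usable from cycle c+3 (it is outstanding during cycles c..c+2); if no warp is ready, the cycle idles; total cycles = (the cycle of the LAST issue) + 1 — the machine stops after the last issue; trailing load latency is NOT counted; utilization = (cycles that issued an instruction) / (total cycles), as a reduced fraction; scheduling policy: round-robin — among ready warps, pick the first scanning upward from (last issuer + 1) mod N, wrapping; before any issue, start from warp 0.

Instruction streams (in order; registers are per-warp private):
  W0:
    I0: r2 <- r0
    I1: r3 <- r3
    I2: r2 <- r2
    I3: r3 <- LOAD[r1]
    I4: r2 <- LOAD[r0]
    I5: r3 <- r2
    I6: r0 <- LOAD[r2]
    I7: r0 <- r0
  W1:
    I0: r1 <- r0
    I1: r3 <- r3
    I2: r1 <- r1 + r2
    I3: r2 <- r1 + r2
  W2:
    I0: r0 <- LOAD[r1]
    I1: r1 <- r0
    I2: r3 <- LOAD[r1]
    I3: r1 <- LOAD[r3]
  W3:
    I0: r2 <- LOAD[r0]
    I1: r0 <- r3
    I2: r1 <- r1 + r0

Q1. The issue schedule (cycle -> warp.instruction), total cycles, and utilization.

cycle 0: W0.I0
cycle 1: W1.I0
cycle 2: W2.I0
cycle 3: W3.I0
cycle 4: W0.I1
cycle 5: W1.I1
cycle 6: W2.I1
cycle 7: W3.I1
cycle 8: W0.I2
cycle 9: W1.I2
cycle 10: W2.I2
cycle 11: W3.I2
cycle 12: W0.I3
cycle 13: W1.I3
cycle 14: W2.I3
cycle 15: W0.I4
cycle 16: idle
cycle 17: idle
cycle 18: W0.I5
cycle 19: W0.I6
cycle 20: idle
cycle 21: idle
cycle 22: W0.I7

Answer: 23 cycles, utilization 19/23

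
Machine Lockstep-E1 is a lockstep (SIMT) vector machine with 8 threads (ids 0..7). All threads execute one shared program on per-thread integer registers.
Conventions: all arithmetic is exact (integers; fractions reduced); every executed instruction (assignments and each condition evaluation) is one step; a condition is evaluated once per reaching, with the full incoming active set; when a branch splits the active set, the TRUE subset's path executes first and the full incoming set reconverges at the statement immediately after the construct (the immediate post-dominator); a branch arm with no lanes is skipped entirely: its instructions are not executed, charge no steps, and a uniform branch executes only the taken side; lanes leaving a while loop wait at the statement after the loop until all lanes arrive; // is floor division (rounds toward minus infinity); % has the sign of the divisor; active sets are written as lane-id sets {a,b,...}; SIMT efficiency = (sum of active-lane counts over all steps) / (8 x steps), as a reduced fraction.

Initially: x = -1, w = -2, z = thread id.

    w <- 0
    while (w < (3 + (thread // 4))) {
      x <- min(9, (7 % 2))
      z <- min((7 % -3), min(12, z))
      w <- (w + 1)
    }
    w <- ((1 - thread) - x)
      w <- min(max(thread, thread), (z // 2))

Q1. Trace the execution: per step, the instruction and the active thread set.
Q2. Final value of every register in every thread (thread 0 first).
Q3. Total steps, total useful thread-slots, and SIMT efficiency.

step 0: w <- 0                       {0,1,2,3,4,5,6,7}
step 1: eval (w < (3 + (thread // 4))) {0,1,2,3,4,5,6,7}
step 2: x <- min(9, (7 % 2))         {0,1,2,3,4,5,6,7}
step 3: z <- min((7 % -3), min(12, z)) {0,1,2,3,4,5,6,7}
step 4: w <- (w + 1)                 {0,1,2,3,4,5,6,7}
step 5: eval (w < (3 + (thread // 4))) {0,1,2,3,4,5,6,7}
step 6: x <- min(9, (7 % 2))         {0,1,2,3,4,5,6,7}
step 7: z <- min((7 % -3), min(12, z)) {0,1,2,3,4,5,6,7}
step 8: w <- (w + 1)                 {0,1,2,3,4,5,6,7}
step 9: eval (w < (3 + (thread // 4))) {0,1,2,3,4,5,6,7}
step 10: x <- min(9, (7 % 2))         {0,1,2,3,4,5,6,7}
step 11: z <- min((7 % -3), min(12, z)) {0,1,2,3,4,5,6,7}
step 12: w <- (w + 1)                 {0,1,2,3,4,5,6,7}
step 13: eval (w < (3 + (thread // 4))) {0,1,2,3,4,5,6,7}
step 14: x <- min(9, (7 % 2))         {4,5,6,7}
step 15: z <- min((7 % -3), min(12, z)) {4,5,6,7}
step 16: w <- (w + 1)                 {4,5,6,7}
step 17: eval (w < (3 + (thread // 4))) {4,5,6,7}
step 18: w <- ((1 - thread) - x)      {0,1,2,3,4,5,6,7}
step 19: w <- min(max(thread, thread), (z // 2)) {0,1,2,3,4,5,6,7}

Answer: 20 steps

x: 1,1,1,1,1,1,1,1
w: -1,-1,-1,-1,-1,-1,-1,-1
z: -2,-2,-2,-2,-2,-2,-2,-2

steps = 20; useful = 144; efficiency = 144/160 = 9/10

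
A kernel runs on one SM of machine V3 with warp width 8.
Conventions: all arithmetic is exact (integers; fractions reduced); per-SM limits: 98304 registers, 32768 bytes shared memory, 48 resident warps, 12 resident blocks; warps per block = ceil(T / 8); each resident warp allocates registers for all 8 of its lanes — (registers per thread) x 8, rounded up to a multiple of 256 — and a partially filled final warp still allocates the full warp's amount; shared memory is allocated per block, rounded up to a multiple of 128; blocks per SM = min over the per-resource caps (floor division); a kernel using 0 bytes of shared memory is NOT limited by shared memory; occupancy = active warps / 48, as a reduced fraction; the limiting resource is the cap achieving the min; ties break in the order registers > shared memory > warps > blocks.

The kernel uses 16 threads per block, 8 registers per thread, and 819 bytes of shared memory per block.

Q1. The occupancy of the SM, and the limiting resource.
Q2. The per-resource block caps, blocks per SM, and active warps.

Answer: occupancy 1/2, limited by blocks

registers: 192 blocks
shared memory: 36 blocks
warps: 24 blocks
blocks: 12 blocks

Answer: 12 blocks, 24 active warps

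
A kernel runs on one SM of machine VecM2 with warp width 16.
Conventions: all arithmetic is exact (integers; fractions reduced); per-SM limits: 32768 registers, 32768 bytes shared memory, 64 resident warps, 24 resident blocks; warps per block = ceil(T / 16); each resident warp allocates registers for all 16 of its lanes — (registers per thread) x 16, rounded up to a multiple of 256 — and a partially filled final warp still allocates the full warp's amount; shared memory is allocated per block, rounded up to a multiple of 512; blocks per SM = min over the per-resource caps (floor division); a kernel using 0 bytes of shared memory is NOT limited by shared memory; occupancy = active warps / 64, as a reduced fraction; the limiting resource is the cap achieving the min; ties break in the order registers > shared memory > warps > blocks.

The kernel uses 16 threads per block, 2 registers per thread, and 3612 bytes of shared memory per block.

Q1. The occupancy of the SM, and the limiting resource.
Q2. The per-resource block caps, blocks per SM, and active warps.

Answer: occupancy 1/8, limited by shared memory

registers: 128 blocks
shared memory: 8 blocks
warps: 64 blocks
blocks: 24 blocks

Answer: 8 blocks, 8 active warps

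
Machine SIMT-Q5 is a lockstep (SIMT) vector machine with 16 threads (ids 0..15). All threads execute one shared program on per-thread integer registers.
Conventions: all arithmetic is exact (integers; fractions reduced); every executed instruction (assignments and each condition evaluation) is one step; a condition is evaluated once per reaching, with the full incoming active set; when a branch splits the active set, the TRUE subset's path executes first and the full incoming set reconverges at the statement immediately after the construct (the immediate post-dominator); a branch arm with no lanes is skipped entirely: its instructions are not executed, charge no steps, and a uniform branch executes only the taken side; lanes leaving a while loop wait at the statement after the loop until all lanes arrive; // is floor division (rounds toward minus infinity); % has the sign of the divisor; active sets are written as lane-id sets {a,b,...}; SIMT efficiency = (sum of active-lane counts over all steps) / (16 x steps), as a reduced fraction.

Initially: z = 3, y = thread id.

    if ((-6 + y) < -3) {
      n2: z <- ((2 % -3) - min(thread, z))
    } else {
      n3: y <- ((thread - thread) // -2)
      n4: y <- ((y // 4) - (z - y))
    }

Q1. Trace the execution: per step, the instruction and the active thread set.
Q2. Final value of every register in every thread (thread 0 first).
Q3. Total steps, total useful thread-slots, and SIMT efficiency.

step 0: eval ((-6 + y) < -3)         {0,1,2,3,4,5,6,7,8,9,10,11,12,13,14,15}
step 1: z <- ((2 % -3) - min(thread, z)) {0,1,2}
step 2: y <- ((thread - thread) // -2) {3,4,5,6,7,8,9,10,11,12,13,14,15}
step 3: y <- ((y // 4) - (z - y))    {3,4,5,6,7,8,9,10,11,12,13,14,15}

Answer: 4 steps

z: -1,-2,-3,3,3,3,3,3,3,3,3,3,3,3,3,3
y: 0,1,2,-3,-3,-3,-3,-3,-3,-3,-3,-3,-3,-3,-3,-3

steps = 4; useful = 45; efficiency = 45/64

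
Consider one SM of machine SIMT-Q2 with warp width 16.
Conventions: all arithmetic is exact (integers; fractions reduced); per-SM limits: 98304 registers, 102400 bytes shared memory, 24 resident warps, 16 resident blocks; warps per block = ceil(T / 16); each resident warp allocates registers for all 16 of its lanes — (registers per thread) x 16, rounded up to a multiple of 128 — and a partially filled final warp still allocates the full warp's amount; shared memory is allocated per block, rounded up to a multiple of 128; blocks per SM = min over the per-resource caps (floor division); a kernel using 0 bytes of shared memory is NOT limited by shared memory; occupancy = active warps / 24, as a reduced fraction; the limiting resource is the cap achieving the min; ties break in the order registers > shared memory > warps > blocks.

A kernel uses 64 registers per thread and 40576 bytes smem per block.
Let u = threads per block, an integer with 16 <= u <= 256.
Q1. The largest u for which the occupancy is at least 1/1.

Answer: u = 192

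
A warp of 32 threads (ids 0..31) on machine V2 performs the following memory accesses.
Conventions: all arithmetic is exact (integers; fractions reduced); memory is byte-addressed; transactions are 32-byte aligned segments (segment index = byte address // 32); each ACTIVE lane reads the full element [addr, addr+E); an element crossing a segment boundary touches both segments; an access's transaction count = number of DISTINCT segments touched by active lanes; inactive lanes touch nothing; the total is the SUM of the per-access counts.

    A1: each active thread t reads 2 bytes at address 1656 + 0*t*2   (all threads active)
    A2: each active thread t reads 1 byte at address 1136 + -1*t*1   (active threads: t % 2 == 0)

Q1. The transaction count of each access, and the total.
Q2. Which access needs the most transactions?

A1: 1 transaction
A2: 2 transactions

Answer: 1,2; total 3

Answer: A2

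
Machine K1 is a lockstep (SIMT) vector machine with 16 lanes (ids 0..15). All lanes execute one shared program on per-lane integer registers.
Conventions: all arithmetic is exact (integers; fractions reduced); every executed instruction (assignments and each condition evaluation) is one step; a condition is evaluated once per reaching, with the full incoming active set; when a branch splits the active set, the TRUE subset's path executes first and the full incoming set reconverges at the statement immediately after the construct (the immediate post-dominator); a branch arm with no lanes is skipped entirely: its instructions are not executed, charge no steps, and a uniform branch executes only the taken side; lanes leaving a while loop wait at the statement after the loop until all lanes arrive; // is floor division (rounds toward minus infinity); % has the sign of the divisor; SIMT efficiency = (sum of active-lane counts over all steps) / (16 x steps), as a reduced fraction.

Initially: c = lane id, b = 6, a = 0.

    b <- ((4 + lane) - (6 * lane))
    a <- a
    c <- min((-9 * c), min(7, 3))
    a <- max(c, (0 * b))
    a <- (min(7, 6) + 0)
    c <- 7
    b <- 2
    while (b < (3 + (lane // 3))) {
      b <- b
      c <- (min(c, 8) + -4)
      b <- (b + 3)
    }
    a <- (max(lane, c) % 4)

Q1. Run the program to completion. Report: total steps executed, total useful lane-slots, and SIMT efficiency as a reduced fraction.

Answer: 17 steps, 236 useful, 59/68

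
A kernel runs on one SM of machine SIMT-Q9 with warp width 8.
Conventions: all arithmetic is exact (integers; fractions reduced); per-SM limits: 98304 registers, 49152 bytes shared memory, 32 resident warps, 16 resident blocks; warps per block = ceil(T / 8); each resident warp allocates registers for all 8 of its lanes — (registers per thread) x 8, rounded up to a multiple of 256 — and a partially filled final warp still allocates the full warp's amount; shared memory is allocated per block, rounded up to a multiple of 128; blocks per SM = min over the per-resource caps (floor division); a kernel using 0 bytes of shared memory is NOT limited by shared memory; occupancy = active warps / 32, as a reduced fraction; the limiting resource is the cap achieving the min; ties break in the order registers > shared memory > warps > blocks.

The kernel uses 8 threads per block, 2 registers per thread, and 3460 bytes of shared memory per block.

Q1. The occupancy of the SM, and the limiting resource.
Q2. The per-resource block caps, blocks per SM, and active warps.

Answer: occupancy 13/32, limited by shared memory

registers: 384 blocks
shared memory: 13 blocks
warps: 32 blocks
blocks: 16 blocks

Answer: 13 blocks, 13 active warps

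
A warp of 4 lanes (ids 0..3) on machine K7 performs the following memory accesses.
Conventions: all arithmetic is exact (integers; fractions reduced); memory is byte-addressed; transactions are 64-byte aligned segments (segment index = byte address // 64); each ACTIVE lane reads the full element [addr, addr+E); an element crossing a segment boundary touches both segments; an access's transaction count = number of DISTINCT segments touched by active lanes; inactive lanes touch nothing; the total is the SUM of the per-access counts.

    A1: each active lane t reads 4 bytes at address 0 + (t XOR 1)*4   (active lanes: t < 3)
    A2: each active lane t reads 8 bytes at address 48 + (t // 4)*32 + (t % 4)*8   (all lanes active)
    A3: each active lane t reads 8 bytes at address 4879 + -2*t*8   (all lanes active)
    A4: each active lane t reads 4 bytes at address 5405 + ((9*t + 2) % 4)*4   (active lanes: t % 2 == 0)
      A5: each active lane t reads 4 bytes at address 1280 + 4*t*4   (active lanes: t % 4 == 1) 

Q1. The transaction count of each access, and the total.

A1: 1 transaction
A2: 2 transactions
A3: 2 transactions
A4: 1 transaction
A5: 1 transaction

Answer: 1,2,2,1,1; total 7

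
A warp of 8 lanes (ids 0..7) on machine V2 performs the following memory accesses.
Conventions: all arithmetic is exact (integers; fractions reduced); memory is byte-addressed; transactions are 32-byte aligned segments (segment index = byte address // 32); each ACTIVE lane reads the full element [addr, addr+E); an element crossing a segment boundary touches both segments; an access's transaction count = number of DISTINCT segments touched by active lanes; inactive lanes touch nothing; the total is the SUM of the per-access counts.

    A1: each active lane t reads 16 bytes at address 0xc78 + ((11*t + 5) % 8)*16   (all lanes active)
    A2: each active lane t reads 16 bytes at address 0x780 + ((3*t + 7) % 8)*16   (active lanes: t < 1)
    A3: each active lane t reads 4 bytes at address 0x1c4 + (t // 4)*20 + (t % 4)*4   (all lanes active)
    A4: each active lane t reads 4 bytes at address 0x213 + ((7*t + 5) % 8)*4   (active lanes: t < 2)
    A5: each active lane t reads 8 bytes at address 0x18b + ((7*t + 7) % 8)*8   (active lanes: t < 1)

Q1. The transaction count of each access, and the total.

A1: 5 transactions
A2: 1 transaction
A3: 2 transactions
A4: 1 transaction
A5: 1 transaction

Answer: 5,1,2,1,1; total 10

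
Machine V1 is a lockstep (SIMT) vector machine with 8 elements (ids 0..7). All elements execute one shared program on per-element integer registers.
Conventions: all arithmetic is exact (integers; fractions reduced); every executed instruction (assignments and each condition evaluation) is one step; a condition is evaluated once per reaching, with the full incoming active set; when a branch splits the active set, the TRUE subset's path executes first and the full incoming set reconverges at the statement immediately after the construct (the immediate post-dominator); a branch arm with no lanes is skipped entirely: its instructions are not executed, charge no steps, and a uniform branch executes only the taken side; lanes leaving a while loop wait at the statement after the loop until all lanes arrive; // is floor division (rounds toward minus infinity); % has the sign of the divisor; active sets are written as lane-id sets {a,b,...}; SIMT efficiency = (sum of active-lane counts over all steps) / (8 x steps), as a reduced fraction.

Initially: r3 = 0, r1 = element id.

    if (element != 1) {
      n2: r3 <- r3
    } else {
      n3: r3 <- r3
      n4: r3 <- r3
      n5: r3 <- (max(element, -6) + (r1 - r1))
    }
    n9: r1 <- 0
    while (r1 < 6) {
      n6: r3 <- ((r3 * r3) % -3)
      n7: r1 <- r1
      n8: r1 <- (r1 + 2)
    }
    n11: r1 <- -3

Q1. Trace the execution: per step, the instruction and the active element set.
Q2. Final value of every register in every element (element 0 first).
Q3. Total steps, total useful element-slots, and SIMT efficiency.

step 0: eval (element != 1)          {0,1,2,3,4,5,6,7}
step 1: r3 <- r3                     {0,2,3,4,5,6,7}
step 2: r3 <- r3                     {1}
step 3: r3 <- r3                     {1}
step 4: r3 <- (max(element, -6) + (r1 - r1)) {1}
step 5: r1 <- 0                      {0,1,2,3,4,5,6,7}
step 6: eval (r1 < 6)                {0,1,2,3,4,5,6,7}
step 7: r3 <- ((r3 * r3) % -3)       {0,1,2,3,4,5,6,7}
step 8: r1 <- r1                     {0,1,2,3,4,5,6,7}
step 9: r1 <- (r1 + 2)               {0,1,2,3,4,5,6,7}
step 10: eval (r1 < 6)                {0,1,2,3,4,5,6,7}
step 11: r3 <- ((r3 * r3) % -3)       {0,1,2,3,4,5,6,7}
step 12: r1 <- r1                     {0,1,2,3,4,5,6,7}
step 13: r1 <- (r1 + 2)               {0,1,2,3,4,5,6,7}
step 14: eval (r1 < 6)                {0,1,2,3,4,5,6,7}
step 15: r3 <- ((r3 * r3) % -3)       {0,1,2,3,4,5,6,7}
step 16: r1 <- r1                     {0,1,2,3,4,5,6,7}
step 17: r1 <- (r1 + 2)               {0,1,2,3,4,5,6,7}
step 18: eval (r1 < 6)                {0,1,2,3,4,5,6,7}
step 19: r1 <- -3                     {0,1,2,3,4,5,6,7}

Answer: 20 steps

r3: 0,-2,0,0,0,0,0,0
r1: -3,-3,-3,-3,-3,-3,-3,-3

steps = 20; useful = 138; efficiency = 138/160 = 69/80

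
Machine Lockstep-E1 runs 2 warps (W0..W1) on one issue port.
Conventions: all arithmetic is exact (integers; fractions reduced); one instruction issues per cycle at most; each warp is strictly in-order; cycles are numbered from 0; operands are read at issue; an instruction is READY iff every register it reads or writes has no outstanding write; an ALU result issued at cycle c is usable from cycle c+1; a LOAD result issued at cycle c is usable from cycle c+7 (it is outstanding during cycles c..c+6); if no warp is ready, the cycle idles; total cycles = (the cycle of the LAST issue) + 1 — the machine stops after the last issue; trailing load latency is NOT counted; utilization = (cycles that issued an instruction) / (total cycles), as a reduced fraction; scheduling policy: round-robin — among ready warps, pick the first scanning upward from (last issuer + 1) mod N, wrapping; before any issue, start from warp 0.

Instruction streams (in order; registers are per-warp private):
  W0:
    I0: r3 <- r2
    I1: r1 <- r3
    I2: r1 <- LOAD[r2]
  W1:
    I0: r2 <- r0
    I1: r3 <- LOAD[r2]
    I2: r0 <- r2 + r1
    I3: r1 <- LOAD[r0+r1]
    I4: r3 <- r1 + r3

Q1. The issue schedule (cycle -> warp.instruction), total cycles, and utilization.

cycle 0: W0.I0
cycle 1: W1.I0
cycle 2: W0.I1
cycle 3: W1.I1
cycle 4: W0.I2
cycle 5: W1.I2
cycle 6: W1.I3
cycle 7: idle
cycle 8: idle
cycle 9: idle
cycle 10: idle
cycle 11: idle
cycle 12: idle
cycle 13: W1.I4

Answer: 14 cycles, utilization 4/7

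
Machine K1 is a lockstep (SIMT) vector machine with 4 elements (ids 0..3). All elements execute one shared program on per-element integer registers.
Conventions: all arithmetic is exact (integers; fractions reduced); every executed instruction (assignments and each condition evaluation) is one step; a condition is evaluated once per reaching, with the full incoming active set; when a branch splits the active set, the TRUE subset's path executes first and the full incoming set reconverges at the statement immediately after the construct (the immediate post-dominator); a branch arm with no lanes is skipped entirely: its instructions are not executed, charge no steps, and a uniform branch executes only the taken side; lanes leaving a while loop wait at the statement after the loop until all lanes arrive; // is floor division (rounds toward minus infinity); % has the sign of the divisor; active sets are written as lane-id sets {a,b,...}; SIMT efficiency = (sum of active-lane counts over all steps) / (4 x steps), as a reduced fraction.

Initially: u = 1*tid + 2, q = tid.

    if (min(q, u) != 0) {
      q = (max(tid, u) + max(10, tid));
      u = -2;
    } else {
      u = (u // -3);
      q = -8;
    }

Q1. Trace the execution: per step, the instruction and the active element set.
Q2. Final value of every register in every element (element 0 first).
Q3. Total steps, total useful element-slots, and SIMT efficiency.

step 0: eval (min(q, u) != 0)        {0,1,2,3}
step 1: q <- (max(tid, u) + max(10, tid)) {1,2,3}
step 2: u <- -2                      {1,2,3}
step 3: u <- (u // -3)               {0}
step 4: q <- -8                      {0}

Answer: 5 steps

u: -1,-2,-2,-2
q: -8,13,14,15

steps = 5; useful = 12; efficiency = 12/20 = 3/5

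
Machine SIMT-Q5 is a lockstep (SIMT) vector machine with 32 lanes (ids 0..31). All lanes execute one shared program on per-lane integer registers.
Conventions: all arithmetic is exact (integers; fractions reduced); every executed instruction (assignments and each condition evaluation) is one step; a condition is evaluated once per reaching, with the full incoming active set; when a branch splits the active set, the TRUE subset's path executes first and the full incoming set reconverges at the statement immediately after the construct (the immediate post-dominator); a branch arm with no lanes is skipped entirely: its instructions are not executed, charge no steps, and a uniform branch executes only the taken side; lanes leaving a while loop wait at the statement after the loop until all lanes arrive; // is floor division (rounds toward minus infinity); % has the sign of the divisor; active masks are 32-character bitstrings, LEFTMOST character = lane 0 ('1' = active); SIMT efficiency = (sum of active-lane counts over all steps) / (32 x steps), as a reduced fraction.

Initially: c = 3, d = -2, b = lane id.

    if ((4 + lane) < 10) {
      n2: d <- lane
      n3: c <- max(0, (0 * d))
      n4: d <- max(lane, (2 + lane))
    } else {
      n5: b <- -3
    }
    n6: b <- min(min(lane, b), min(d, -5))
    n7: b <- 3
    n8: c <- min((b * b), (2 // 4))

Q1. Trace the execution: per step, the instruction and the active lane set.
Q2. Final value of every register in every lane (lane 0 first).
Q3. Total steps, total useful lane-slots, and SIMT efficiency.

step 0: eval ((4 + lane) < 10)       11111111111111111111111111111111
step 1: d <- lane                    11111100000000000000000000000000
step 2: c <- max(0, (0 * d))         11111100000000000000000000000000
step 3: d <- max(lane, (2 + lane))   11111100000000000000000000000000
step 4: b <- -3                      00000011111111111111111111111111
step 5: b <- min(min(lane, b), min(d, -5)) 11111111111111111111111111111111
step 6: b <- 3                       11111111111111111111111111111111
step 7: c <- min((b * b), (2 // 4))  11111111111111111111111111111111

Answer: 8 steps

c: 0,0,0,0,0,0,0,0,0,0,0,0,0,0,0,0,0,0,0,0,0,0,0,0,0,0,0,0,0,0,0,0
d: 2,3,4,5,6,7,-2,-2,-2,-2,-2,-2,-2,-2,-2,-2,-2,-2,-2,-2,-2,-2,-2,-2,-2,-2,-2,-2,-2,-2,-2,-2
b: 3,3,3,3,3,3,3,3,3,3,3,3,3,3,3,3,3,3,3,3,3,3,3,3,3,3,3,3,3,3,3,3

steps = 8; useful = 172; efficiency = 172/256 = 43/64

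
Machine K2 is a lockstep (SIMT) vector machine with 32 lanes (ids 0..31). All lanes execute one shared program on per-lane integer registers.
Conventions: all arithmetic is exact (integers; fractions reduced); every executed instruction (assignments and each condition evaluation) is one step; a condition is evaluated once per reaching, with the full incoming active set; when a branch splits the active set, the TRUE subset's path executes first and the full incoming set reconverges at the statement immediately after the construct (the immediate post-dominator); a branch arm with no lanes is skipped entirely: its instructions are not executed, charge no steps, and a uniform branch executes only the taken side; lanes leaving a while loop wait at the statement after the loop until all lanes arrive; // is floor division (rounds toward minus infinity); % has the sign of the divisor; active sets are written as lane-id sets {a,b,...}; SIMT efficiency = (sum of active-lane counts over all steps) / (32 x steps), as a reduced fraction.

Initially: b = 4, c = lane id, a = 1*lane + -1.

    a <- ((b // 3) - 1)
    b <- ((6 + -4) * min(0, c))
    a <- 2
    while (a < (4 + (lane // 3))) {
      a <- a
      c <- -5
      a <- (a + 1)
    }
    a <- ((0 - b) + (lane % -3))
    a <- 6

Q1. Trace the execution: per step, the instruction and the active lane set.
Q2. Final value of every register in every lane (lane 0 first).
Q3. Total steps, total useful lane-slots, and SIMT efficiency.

step 0: a <- ((b // 3) - 1)          {0,1,2,3,4,5,6,7,8,9,10,11,12,13,14,15,16,17,18,19,20,21,22,23,24,25,26,27,28,29,30,31}
step 1: b <- ((6 + -4) * min(0, c))  {0,1,2,3,4,5,6,7,8,9,10,11,12,13,14,15,16,17,18,19,20,21,22,23,24,25,26,27,28,29,30,31}
step 2: a <- 2                       {0,1,2,3,4,5,6,7,8,9,10,11,12,13,14,15,16,17,18,19,20,21,22,23,24,25,26,27,28,29,30,31}
step 3: eval (a < (4 + (lane // 3))) {0,1,2,3,4,5,6,7,8,9,10,11,12,13,14,15,16,17,18,19,20,21,22,23,24,25,26,27,28,29,30,31}
step 4: a <- a                       {0,1,2,3,4,5,6,7,8,9,10,11,12,13,14,15,16,17,18,19,20,21,22,23,24,25,26,27,28,29,30,31}
step 5: c <- -5                      {0,1,2,3,4,5,6,7,8,9,10,11,12,13,14,15,16,17,18,19,20,21,22,23,24,25,26,27,28,29,30,31}
step 6: a <- (a + 1)                 {0,1,2,3,4,5,6,7,8,9,10,11,12,13,14,15,16,17,18,19,20,21,22,23,24,25,26,27,28,29,30,31}
step 7: eval (a < (4 + (lane // 3))) {0,1,2,3,4,5,6,7,8,9,10,11,12,13,14,15,16,17,18,19,20,21,22,23,24,25,26,27,28,29,30,31}
step 8: a <- a                       {0,1,2,3,4,5,6,7,8,9,10,11,12,13,14,15,16,17,18,19,20,21,22,23,24,25,26,27,28,29,30,31}
step 9: c <- -5                      {0,1,2,3,4,5,6,7,8,9,10,11,12,13,14,15,16,17,18,19,20,21,22,23,24,25,26,27,28,29,30,31}
step 10: a <- (a + 1)                 {0,1,2,3,4,5,6,7,8,9,10,11,12,13,14,15,16,17,18,19,20,21,22,23,24,25,26,27,28,29,30,31}
step 11: eval (a < (4 + (lane // 3))) {0,1,2,3,4,5,6,7,8,9,10,11,12,13,14,15,16,17,18,19,20,21,22,23,24,25,26,27,28,29,30,31}
step 12: a <- a                       {3,4,5,6,7,8,9,10,11,12,13,14,15,16,17,18,19,20,21,22,23,24,25,26,27,28,29,30,31}
step 13: c <- -5                      {3,4,5,6,7,8,9,10,11,12,13,14,15,16,17,18,19,20,21,22,23,24,25,26,27,28,29,30,31}
step 14: a <- (a + 1)                 {3,4,5,6,7,8,9,10,11,12,13,14,15,16,17,18,19,20,21,22,23,24,25,26,27,28,29,30,31}
step 15: eval (a < (4 + (lane // 3))) {3,4,5,6,7,8,9,10,11,12,13,14,15,16,17,18,19,20,21,22,23,24,25,26,27,28,29,30,31}
step 16: a <- a                       {6,7,8,9,10,11,12,13,14,15,16,17,18,19,20,21,22,23,24,25,26,27,28,29,30,31}
step 17: c <- -5                      {6,7,8,9,10,11,12,13,14,15,16,17,18,19,20,21,22,23,24,25,26,27,28,29,30,31}
step 18: a <- (a + 1)                 {6,7,8,9,10,11,12,13,14,15,16,17,18,19,20,21,22,23,24,25,26,27,28,29,30,31}
step 19: eval (a < (4 + (lane // 3))) {6,7,8,9,10,11,12,13,14,15,16,17,18,19,20,21,22,23,24,25,26,27,28,29,30,31}
step 20: a <- a                       {9,10,11,12,13,14,15,16,17,18,19,20,21,22,23,24,25,26,27,28,29,30,31}
step 21: c <- -5                      {9,10,11,12,13,14,15,16,17,18,19,20,21,22,23,24,25,26,27,28,29,30,31}
step 22: a <- (a + 1)                 {9,10,11,12,13,14,15,16,17,18,19,20,21,22,23,24,25,26,27,28,29,30,31}
step 23: eval (a < (4 + (lane // 3))) {9,10,11,12,13,14,15,16,17,18,19,20,21,22,23,24,25,26,27,28,29,30,31}
step 24: a <- a                       {12,13,14,15,16,17,18,19,20,21,22,23,24,25,26,27,28,29,30,31}
step 25: c <- -5                      {12,13,14,15,16,17,18,19,20,21,22,23,24,25,26,27,28,29,30,31}
step 26: a <- (a + 1)                 {12,13,14,15,16,17,18,19,20,21,22,23,24,25,26,27,28,29,30,31}
step 27: eval (a < (4 + (lane // 3))) {12,13,14,15,16,17,18,19,20,21,22,23,24,25,26,27,28,29,30,31}
step 28: a <- a                       {15,16,17,18,19,20,21,22,23,24,25,26,27,28,29,30,31}
step 29: c <- -5                      {15,16,17,18,19,20,21,22,23,24,25,26,27,28,29,30,31}
step 30: a <- (a + 1)                 {15,16,17,18,19,20,21,22,23,24,25,26,27,28,29,30,31}
step 31: eval (a < (4 + (lane // 3))) {15,16,17,18,19,20,21,22,23,24,25,26,27,28,29,30,31}
step 32: a <- a                       {18,19,20,21,22,23,24,25,26,27,28,29,30,31}
step 33: c <- -5                      {18,19,20,21,22,23,24,25,26,27,28,29,30,31}
step 34: a <- (a + 1)                 {18,19,20,21,22,23,24,25,26,27,28,29,30,31}
step 35: eval (a < (4 + (lane // 3))) {18,19,20,21,22,23,24,25,26,27,28,29,30,31}
step 36: a <- a                       {21,22,23,24,25,26,27,28,29,30,31}
step 37: c <- -5                      {21,22,23,24,25,26,27,28,29,30,31}
step 38: a <- (a + 1)                 {21,22,23,24,25,26,27,28,29,30,31}
step 39: eval (a < (4 + (lane // 3))) {21,22,23,24,25,26,27,28,29,30,31}
step 40: a <- a                       {24,25,26,27,28,29,30,31}
step 41: c <- -5                      {24,25,26,27,28,29,30,31}
step 42: a <- (a + 1)                 {24,25,26,27,28,29,30,31}
step 43: eval (a < (4 + (lane // 3))) {24,25,26,27,28,29,30,31}
step 44: a <- a                       {27,28,29,30,31}
step 45: c <- -5                      {27,28,29,30,31}
step 46: a <- (a + 1)                 {27,28,29,30,31}
step 47: eval (a < (4 + (lane // 3))) {27,28,29,30,31}
step 48: a <- a                       {30,31}
step 49: c <- -5                      {30,31}
step 50: a <- (a + 1)                 {30,31}
step 51: eval (a < (4 + (lane // 3))) {30,31}
step 52: a <- ((0 - b) + (lane % -3)) {0,1,2,3,4,5,6,7,8,9,10,11,12,13,14,15,16,17,18,19,20,21,22,23,24,25,26,27,28,29,30,31}
step 53: a <- 6                       {0,1,2,3,4,5,6,7,8,9,10,11,12,13,14,15,16,17,18,19,20,21,22,23,24,25,26,27,28,29,30,31}

Answer: 54 steps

b: 0,0,0,0,0,0,0,0,0,0,0,0,0,0,0,0,0,0,0,0,0,0,0,0,0,0,0,0,0,0,0,0
c: -5,-5,-5,-5,-5,-5,-5,-5,-5,-5,-5,-5,-5,-5,-5,-5,-5,-5,-5,-5,-5,-5,-5,-5,-5,-5,-5,-5,-5,-5,-5,-5
a: 6,6,6,6,6,6,6,6,6,6,6,6,6,6,6,6,6,6,6,6,6,6,6,6,6,6,6,6,6,6,6,6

steps = 54; useful = 1068; efficiency = 1068/1728 = 89/144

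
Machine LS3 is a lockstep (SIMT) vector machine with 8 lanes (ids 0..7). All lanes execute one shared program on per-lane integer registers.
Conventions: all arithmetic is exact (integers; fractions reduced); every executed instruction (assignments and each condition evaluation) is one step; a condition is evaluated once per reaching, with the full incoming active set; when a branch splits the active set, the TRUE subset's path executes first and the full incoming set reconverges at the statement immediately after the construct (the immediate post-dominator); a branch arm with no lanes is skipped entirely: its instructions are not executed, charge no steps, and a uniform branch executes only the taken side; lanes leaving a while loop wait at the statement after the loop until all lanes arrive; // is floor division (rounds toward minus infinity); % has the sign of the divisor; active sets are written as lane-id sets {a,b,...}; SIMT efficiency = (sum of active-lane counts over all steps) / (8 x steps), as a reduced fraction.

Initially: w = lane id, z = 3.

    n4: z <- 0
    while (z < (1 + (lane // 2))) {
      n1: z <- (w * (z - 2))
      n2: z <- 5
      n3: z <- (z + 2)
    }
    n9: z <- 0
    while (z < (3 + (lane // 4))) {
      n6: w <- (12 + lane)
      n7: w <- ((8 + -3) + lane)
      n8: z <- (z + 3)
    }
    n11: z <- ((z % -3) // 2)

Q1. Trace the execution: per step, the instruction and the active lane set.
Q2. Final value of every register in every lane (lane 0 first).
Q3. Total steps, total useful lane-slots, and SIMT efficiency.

step 0: z <- 0                       {0,1,2,3,4,5,6,7}
step 1: eval (z < (1 + (lane // 2))) {0,1,2,3,4,5,6,7}
step 2: z <- (w * (z - 2))           {0,1,2,3,4,5,6,7}
step 3: z <- 5                       {0,1,2,3,4,5,6,7}
step 4: z <- (z + 2)                 {0,1,2,3,4,5,6,7}
step 5: eval (z < (1 + (lane // 2))) {0,1,2,3,4,5,6,7}
step 6: z <- 0                       {0,1,2,3,4,5,6,7}
step 7: eval (z < (3 + (lane // 4))) {0,1,2,3,4,5,6,7}
step 8: w <- (12 + lane)             {0,1,2,3,4,5,6,7}
step 9: w <- ((8 + -3) + lane)       {0,1,2,3,4,5,6,7}
step 10: z <- (z + 3)                 {0,1,2,3,4,5,6,7}
step 11: eval (z < (3 + (lane // 4))) {0,1,2,3,4,5,6,7}
step 12: w <- (12 + lane)             {4,5,6,7}
step 13: w <- ((8 + -3) + lane)       {4,5,6,7}
step 14: z <- (z + 3)                 {4,5,6,7}
step 15: eval (z < (3 + (lane // 4))) {4,5,6,7}
step 16: z <- ((z % -3) // 2)         {0,1,2,3,4,5,6,7}

Answer: 17 steps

w: 5,6,7,8,9,10,11,12
z: 0,0,0,0,0,0,0,0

steps = 17; useful = 120; efficiency = 120/136 = 15/17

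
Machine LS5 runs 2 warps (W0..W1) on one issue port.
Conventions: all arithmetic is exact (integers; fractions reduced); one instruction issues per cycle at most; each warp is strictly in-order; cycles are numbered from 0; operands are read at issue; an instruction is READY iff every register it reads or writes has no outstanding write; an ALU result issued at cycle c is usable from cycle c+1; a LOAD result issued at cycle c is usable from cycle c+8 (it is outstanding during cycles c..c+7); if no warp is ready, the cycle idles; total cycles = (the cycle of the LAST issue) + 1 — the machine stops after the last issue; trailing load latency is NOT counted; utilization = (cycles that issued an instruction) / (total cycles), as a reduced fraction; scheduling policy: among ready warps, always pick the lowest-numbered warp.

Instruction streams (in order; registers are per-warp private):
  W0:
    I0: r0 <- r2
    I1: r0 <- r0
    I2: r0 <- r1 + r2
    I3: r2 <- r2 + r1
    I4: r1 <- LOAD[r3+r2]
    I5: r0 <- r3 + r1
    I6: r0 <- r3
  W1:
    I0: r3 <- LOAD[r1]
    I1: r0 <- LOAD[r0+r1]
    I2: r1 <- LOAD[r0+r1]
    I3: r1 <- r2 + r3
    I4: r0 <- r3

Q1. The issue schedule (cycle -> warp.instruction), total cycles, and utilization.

cycle 0: W0.I0
cycle 1: W0.I1
cycle 2: W0.I2
cycle 3: W0.I3
cycle 4: W0.I4
cycle 5: W1.I0
cycle 6: W1.I1
cycle 7: idle
cycle 8: idle
cycle 9: idle
cycle 10: idle
cycle 11: idle
cycle 12: W0.I5
cycle 13: W0.I6
cycle 14: W1.I2
cycle 15: idle
cycle 16: idle
cycle 17: idle
cycle 18: idle
cycle 19: idle
cycle 20: idle
cycle 21: idle
cycle 22: W1.I3
cycle 23: W1.I4

Answer: 24 cycles, utilization 1/2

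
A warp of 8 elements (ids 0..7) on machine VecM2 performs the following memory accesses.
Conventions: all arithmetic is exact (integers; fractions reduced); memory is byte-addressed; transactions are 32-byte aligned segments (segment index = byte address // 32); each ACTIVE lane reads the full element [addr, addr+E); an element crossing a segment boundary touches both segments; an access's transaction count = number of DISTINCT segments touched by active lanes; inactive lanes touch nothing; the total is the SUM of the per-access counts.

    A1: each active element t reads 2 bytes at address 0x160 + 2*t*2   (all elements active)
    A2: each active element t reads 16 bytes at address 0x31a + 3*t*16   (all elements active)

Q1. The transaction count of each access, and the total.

A1: 1 transaction
A2: 12 transactions

Answer: 1,12; total 13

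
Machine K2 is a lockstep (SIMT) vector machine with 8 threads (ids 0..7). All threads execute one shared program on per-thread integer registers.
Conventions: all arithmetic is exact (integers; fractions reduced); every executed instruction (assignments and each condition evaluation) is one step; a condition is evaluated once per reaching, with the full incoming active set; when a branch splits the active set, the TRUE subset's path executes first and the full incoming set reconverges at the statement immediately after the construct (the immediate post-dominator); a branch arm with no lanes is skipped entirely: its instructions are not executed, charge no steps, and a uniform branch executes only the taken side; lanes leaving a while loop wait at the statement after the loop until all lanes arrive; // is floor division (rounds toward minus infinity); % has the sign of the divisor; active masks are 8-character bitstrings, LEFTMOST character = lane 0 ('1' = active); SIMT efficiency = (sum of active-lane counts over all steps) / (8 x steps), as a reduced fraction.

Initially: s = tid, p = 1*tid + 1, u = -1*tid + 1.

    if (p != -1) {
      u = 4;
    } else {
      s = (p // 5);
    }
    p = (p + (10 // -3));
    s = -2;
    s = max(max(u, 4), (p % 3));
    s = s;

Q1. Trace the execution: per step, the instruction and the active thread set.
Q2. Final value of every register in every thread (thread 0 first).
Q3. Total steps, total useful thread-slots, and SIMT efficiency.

step 0: eval (p != -1)               11111111
step 1: u <- 4                       11111111
step 2: p <- (p + (10 // -3))        11111111
step 3: s <- -2                      11111111
step 4: s <- max(max(u, 4), (p % 3)) 11111111
step 5: s <- s                       11111111

Answer: 6 steps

s: 4,4,4,4,4,4,4,4
p: -3,-2,-1,0,1,2,3,4
u: 4,4,4,4,4,4,4,4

steps = 6; useful = 48; efficiency = 48/48 = 1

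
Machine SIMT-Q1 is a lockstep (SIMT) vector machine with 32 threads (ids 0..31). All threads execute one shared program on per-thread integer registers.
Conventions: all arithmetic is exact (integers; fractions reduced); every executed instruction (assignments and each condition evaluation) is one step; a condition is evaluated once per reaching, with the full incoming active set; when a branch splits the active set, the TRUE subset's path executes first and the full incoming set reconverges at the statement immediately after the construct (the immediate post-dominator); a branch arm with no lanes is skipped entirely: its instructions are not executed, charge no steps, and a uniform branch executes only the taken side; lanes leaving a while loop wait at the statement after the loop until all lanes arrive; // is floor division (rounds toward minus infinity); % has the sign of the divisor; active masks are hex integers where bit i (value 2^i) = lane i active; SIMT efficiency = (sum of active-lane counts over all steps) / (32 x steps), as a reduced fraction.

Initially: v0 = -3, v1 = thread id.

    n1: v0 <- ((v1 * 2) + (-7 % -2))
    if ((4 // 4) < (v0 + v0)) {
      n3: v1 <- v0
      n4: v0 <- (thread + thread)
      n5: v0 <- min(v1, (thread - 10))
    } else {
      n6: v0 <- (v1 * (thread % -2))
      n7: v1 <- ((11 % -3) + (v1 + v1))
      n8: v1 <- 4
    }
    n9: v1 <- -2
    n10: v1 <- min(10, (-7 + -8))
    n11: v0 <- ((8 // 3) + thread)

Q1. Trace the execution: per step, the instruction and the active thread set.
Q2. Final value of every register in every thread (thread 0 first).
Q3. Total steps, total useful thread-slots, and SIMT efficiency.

step 0: v0 <- ((v1 * 2) + (-7 % -2)) 0xffffffff
step 1: eval ((4 // 4) < (v0 + v0))  0xffffffff
step 2: v1 <- v0                     0xfffffffe
step 3: v0 <- (thread + thread)      0xfffffffe
step 4: v0 <- min(v1, (thread - 10)) 0xfffffffe
step 5: v0 <- (v1 * (thread % -2))   0x00000001
step 6: v1 <- ((11 % -3) + (v1 + v1)) 0x00000001
step 7: v1 <- 4                      0x00000001
step 8: v1 <- -2                     0xffffffff
step 9: v1 <- min(10, (-7 + -8))     0xffffffff
step 10: v0 <- ((8 // 3) + thread)    0xffffffff

Answer: 11 steps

v0: 2,3,4,5,6,7,8,9,10,11,12,13,14,15,16,17,18,19,20,21,22,23,24,25,26,27,28,29,30,31,32,33
v1: -15,-15,-15,-15,-15,-15,-15,-15,-15,-15,-15,-15,-15,-15,-15,-15,-15,-15,-15,-15,-15,-15,-15,-15,-15,-15,-15,-15,-15,-15,-15,-15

steps = 11; useful = 256; efficiency = 256/352 = 8/11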